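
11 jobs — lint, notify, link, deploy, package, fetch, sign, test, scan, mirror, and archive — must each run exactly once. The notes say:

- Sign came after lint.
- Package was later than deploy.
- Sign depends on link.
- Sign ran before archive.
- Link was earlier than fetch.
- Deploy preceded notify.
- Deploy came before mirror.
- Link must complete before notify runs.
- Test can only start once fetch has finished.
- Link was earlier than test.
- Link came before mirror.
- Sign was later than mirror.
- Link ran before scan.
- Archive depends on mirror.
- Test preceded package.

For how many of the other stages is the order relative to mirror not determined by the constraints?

6

Forced before mirror: deploy and link; forced after mirror: archive and sign.
That leaves fetch, lint, notify, package, scan, and test with no forced order relative to mirror — 6.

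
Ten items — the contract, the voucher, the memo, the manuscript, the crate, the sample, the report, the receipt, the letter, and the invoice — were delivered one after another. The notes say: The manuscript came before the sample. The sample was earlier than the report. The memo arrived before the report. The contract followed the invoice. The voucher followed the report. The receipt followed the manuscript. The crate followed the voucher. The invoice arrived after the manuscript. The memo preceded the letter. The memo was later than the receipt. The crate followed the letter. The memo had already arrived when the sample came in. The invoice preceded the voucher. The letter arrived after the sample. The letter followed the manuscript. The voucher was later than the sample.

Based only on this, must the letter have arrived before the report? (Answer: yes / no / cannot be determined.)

cannot be determined

No chain of stated constraints runs from the letter to the report, and none runs from the report to the letter either.
So the relative order of the letter and the report is not fixed by the given facts.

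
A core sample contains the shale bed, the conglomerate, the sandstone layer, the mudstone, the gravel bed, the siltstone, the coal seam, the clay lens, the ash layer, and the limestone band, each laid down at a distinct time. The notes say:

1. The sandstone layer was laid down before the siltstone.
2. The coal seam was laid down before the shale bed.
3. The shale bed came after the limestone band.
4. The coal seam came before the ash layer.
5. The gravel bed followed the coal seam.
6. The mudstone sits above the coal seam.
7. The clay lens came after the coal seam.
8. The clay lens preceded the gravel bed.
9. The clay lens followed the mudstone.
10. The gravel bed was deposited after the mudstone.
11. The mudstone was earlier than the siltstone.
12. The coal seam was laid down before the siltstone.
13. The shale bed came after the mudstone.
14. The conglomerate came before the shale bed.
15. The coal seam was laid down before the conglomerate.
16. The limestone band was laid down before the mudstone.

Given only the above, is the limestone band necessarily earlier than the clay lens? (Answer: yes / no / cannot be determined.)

Chain the constraints: the limestone band → the mudstone → the clay lens. Each link is directly stated, so the limestone band comes before the clay lens.

yes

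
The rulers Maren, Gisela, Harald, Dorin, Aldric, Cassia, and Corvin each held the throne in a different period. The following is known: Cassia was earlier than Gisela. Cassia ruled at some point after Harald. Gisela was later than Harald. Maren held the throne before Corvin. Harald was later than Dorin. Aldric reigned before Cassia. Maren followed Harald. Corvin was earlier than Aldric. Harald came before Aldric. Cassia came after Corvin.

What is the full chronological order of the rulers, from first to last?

Dorin, Harald, Maren, Corvin, Aldric, Cassia, Gisela

The constraints fix every adjacent pair, so only one ordering works:
Dorin → Harald → Maren → Corvin → Aldric → Cassia → Gisela.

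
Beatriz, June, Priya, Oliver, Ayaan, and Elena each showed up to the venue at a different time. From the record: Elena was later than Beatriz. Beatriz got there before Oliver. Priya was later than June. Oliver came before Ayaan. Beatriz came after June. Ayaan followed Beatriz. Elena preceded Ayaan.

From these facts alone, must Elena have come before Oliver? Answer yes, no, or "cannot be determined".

No chain of stated constraints runs from Elena to Oliver, and none runs from Oliver to Elena either.
So the relative order of Elena and Oliver is not fixed by the given facts.

cannot be determined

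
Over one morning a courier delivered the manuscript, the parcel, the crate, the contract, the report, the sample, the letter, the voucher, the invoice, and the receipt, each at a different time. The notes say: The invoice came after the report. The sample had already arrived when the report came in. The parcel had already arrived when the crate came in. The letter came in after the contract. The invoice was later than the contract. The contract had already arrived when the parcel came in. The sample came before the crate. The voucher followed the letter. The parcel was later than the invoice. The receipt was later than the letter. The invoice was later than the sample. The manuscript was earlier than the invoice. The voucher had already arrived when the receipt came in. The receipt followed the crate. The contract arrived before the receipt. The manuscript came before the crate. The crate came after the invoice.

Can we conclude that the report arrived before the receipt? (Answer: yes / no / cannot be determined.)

Chain the constraints: the report → the invoice → the crate → the receipt. Each link is directly stated, so the report comes before the receipt.

yes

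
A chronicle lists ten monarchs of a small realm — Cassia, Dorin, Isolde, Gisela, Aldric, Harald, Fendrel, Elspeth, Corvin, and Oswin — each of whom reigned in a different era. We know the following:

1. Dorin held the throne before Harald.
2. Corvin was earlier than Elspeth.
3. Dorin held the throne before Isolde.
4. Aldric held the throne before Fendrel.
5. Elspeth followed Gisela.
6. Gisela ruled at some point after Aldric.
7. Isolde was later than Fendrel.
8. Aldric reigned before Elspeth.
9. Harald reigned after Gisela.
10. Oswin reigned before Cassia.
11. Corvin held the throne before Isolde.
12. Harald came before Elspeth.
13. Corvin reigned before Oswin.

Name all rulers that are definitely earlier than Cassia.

Corvin, Oswin

Directly stated before Cassia: Oswin.
Corvin reaches Cassia via Corvin → Oswin → Cassia.
No chain forces Fendrel (or any of the others) ahead of Cassia.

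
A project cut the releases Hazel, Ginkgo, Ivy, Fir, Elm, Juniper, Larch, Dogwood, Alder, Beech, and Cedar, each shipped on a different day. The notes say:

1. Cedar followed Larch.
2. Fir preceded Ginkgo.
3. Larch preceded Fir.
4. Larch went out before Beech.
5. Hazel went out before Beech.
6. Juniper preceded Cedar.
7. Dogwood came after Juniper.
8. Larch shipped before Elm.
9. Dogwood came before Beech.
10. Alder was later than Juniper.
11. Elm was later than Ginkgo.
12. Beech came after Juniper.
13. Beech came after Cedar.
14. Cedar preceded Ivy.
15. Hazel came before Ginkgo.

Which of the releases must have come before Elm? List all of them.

Fir, Ginkgo, Hazel, Larch

Directly stated before Elm: Ginkgo and Larch.
Fir reaches Elm via Fir → Ginkgo → Elm.
Hazel reaches Elm via Hazel → Ginkgo → Elm.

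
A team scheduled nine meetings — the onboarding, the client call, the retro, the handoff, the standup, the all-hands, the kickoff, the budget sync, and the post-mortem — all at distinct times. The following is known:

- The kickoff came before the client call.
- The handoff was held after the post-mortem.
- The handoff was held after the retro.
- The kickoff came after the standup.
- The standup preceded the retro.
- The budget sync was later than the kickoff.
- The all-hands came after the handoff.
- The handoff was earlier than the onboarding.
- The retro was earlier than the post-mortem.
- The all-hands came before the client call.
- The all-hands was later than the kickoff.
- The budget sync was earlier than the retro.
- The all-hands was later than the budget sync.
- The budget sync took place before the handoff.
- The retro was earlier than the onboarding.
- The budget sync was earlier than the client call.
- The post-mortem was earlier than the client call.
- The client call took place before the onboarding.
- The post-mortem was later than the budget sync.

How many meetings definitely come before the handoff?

Directly stated before the handoff: the budget sync, the post-mortem, and the retro.
The kickoff reaches the handoff via the kickoff → the budget sync → the handoff.
The standup reaches the handoff via the standup → the retro → the handoff.
That's the budget sync, the kickoff, the post-mortem, the retro, and the standup — 5 in all.

5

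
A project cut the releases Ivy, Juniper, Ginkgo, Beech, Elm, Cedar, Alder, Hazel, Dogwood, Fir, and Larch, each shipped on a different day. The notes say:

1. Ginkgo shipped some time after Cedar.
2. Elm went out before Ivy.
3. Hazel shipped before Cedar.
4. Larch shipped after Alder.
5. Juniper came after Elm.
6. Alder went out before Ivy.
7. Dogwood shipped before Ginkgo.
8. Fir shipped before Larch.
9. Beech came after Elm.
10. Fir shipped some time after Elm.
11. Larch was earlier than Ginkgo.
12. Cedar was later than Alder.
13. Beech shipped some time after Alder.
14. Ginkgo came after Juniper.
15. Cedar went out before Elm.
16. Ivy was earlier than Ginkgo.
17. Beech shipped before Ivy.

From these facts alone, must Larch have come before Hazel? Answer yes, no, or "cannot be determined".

Tracing the constraints gives Hazel → Cedar → Elm → Fir → Larch, so Hazel must come before Larch.
That means Larch cannot be before Hazel.

no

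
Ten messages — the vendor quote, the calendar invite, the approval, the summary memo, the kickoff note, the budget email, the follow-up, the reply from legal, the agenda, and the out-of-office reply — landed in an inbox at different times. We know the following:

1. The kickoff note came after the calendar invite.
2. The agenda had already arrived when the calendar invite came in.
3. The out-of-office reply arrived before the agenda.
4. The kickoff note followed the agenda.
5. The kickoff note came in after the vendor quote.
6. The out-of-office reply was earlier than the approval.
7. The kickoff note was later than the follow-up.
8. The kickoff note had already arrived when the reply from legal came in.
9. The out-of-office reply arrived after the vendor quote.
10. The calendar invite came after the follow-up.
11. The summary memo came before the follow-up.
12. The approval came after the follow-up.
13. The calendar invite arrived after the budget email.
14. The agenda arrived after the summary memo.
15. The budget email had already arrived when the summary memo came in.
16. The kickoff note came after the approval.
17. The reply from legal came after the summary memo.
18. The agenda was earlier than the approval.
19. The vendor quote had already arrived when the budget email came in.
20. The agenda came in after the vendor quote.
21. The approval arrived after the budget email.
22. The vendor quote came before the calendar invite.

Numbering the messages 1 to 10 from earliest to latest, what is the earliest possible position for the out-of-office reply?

The vendor quote must come before the out-of-office reply — 1 forced predecessor.
Nothing else is forced ahead of the out-of-office reply, so its earliest slot is position 1 + 1 = 2.

2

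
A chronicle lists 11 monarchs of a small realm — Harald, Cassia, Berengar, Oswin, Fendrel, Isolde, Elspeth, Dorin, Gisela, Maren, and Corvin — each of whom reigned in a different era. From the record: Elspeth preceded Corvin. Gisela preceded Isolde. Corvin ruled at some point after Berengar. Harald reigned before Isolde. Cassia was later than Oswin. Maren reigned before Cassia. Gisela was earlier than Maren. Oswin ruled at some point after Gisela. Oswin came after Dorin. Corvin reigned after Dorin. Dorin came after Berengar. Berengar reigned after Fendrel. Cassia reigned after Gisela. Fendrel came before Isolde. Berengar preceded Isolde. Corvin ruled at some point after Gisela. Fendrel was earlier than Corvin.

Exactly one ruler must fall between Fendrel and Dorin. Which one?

Tracing the constraints gives Fendrel → Berengar → Dorin, so Berengar sits after Fendrel and before Dorin.
No other ruler is forced both after Fendrel and before Dorin.

Berengar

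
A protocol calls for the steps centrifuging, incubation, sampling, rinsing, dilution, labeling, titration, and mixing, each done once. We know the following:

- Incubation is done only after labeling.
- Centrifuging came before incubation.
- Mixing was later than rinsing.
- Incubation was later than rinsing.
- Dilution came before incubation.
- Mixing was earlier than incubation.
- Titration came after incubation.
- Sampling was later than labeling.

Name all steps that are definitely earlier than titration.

Directly stated before titration: incubation.
Centrifuging reaches titration via centrifuging → incubation → titration.
Dilution reaches titration via dilution → incubation → titration.
Labeling reaches titration via labeling → incubation → titration.
Likewise mixing and rinsing each reach titration by chaining the stated constraints.
No chain forces sampling ahead of titration.

centrifuging, dilution, incubation, labeling, mixing, rinsing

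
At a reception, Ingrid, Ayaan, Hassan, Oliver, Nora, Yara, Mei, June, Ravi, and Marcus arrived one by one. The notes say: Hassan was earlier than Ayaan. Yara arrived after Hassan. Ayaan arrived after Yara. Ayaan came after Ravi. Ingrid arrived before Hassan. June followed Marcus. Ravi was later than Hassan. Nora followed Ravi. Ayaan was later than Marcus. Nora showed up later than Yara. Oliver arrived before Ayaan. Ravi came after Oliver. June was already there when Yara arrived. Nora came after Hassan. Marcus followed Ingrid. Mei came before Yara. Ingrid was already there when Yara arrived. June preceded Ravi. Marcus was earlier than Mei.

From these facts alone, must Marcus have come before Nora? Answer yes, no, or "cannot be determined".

Chain the constraints: Marcus → June → Ravi → Nora. Each link is directly stated, so Marcus comes before Nora.

yes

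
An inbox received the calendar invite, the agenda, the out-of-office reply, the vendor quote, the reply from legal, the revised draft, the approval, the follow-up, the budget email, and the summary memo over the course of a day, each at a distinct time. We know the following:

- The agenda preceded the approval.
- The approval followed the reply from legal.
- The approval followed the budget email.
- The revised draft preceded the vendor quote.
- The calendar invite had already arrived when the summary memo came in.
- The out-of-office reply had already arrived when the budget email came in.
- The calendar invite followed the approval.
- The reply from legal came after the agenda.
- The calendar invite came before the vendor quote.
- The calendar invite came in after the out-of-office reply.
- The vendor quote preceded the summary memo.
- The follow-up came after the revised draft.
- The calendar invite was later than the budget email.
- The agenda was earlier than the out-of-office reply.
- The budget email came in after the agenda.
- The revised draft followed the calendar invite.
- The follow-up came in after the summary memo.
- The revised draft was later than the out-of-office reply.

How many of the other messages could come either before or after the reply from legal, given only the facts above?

2

Forced before the reply from legal: the agenda; forced after the reply from legal: the approval, the calendar invite, the follow-up, the revised draft, the summary memo, and the vendor quote.
That leaves the budget email and the out-of-office reply with no forced order relative to the reply from legal — 2.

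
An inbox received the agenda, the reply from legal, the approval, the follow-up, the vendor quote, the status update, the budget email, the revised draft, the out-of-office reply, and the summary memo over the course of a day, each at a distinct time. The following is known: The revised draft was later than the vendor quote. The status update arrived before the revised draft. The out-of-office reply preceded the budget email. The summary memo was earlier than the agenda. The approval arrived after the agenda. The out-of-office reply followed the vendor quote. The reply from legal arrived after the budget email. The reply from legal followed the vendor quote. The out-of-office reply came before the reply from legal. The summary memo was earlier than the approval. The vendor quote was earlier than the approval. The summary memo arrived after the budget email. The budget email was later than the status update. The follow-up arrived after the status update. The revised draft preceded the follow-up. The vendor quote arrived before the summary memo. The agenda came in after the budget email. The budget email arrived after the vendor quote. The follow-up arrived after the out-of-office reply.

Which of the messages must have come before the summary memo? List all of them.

the budget email, the out-of-office reply, the status update, the vendor quote

Directly stated before the summary memo: the budget email and the vendor quote.
The out-of-office reply reaches the summary memo via the out-of-office reply → the budget email → the summary memo.
The status update reaches the summary memo via the status update → the budget email → the summary memo.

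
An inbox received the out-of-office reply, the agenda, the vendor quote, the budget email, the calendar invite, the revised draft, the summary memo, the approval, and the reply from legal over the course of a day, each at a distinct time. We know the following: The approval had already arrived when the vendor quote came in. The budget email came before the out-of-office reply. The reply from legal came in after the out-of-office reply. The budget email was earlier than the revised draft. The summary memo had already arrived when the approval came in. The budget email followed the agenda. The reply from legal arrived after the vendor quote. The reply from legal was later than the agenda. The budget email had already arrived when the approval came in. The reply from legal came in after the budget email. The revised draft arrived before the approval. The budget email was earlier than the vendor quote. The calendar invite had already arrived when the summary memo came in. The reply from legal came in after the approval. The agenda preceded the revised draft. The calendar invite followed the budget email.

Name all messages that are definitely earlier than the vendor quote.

the agenda, the approval, the budget email, the calendar invite, the revised draft, the summary memo

Directly stated before the vendor quote: the approval and the budget email.
The agenda reaches the vendor quote via the agenda → the budget email → the vendor quote.
The calendar invite reaches the vendor quote via the calendar invite → the summary memo → the approval → the vendor quote.
The revised draft reaches the vendor quote via the revised draft → the approval → the vendor quote.
Likewise the summary memo reaches the vendor quote by chaining the stated constraints.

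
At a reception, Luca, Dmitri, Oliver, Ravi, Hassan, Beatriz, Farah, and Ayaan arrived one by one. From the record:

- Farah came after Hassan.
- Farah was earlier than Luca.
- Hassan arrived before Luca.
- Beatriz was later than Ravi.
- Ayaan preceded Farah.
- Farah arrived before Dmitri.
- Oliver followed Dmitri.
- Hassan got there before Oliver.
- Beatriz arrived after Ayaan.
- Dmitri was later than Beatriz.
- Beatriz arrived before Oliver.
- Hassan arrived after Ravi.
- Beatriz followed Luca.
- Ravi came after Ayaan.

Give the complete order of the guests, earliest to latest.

Ayaan, Ravi, Hassan, Farah, Luca, Beatriz, Dmitri, Oliver

The constraints fix every adjacent pair, so only one ordering works:
Ayaan → Ravi → Hassan → Farah → Luca → Beatriz → Dmitri → Oliver.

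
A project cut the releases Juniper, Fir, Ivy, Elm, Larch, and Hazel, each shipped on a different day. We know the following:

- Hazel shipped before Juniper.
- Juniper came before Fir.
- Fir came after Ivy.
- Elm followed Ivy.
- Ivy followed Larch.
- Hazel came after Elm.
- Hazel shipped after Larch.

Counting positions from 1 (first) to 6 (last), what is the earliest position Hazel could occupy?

4

Elm, Ivy, and Larch must all come before Hazel — 3 forced predecessors.
Nothing else is forced ahead of Hazel, so its earliest slot is position 3 + 1 = 4.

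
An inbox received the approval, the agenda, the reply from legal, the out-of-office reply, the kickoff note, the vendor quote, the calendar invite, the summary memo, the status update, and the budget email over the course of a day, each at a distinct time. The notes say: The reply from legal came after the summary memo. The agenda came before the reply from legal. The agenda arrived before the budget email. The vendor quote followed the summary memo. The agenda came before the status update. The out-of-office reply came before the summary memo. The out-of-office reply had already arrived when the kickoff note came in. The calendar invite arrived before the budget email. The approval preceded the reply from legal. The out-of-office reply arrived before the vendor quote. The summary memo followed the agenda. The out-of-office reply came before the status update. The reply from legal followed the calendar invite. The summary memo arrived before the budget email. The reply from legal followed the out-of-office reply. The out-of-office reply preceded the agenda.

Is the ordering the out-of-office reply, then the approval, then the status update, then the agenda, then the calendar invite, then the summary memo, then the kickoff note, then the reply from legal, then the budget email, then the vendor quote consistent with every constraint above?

The constraints require the agenda before the status update, but in the proposed sequence the status update appears ahead of the agenda. That one violation is enough.

no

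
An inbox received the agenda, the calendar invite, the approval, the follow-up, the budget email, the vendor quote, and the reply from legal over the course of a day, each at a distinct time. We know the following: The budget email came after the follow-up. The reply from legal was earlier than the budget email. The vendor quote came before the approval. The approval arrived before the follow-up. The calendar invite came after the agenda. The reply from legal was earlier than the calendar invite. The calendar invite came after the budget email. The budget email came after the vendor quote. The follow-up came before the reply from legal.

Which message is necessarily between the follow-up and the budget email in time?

Tracing the constraints gives the follow-up → the reply from legal → the budget email, so the reply from legal sits after the follow-up and before the budget email.
No other message is forced both after the follow-up and before the budget email.

the reply from legal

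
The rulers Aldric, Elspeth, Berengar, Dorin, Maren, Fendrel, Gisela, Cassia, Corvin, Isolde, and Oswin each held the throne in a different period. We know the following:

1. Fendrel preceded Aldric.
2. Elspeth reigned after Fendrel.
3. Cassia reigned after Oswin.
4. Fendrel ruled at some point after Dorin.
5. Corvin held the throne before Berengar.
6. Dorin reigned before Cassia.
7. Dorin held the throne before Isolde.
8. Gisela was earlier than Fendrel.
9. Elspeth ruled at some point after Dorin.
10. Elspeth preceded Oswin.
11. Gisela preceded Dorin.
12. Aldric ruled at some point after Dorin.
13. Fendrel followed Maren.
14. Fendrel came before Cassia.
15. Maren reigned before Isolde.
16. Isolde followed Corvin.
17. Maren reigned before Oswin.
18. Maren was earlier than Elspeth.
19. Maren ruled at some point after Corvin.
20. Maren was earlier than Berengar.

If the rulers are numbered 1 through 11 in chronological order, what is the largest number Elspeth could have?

9

Elspeth must come before Cassia and Oswin — 2 rulers forced after them.
Everything else can be placed before Elspeth in some valid order, so Elspeth can sit as late as position 11 − 2 = 9.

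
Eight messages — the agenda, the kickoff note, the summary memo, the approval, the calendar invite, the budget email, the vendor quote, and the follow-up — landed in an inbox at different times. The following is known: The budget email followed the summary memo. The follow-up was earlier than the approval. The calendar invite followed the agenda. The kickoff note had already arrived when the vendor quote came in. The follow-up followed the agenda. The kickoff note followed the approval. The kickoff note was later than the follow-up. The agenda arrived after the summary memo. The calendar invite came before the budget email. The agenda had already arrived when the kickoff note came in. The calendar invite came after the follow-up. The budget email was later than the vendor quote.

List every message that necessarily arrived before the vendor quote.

Directly stated before the vendor quote: the kickoff note.
The agenda reaches the vendor quote via the agenda → the kickoff note → the vendor quote.
The approval reaches the vendor quote via the approval → the kickoff note → the vendor quote.
The follow-up reaches the vendor quote via the follow-up → the kickoff note → the vendor quote.
Likewise the summary memo reaches the vendor quote by chaining the stated constraints.

the agenda, the approval, the follow-up, the kickoff note, the summary memo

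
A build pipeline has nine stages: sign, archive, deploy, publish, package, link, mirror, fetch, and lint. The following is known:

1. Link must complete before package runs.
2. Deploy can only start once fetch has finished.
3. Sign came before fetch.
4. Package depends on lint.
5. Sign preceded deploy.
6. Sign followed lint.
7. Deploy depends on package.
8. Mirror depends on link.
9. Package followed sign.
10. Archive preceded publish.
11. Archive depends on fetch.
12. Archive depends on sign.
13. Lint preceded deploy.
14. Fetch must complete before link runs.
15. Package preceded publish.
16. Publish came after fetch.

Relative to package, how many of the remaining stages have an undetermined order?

Forced before package: fetch, link, lint, and sign; forced after package: deploy and publish.
That leaves archive and mirror with no forced order relative to package — 2.

2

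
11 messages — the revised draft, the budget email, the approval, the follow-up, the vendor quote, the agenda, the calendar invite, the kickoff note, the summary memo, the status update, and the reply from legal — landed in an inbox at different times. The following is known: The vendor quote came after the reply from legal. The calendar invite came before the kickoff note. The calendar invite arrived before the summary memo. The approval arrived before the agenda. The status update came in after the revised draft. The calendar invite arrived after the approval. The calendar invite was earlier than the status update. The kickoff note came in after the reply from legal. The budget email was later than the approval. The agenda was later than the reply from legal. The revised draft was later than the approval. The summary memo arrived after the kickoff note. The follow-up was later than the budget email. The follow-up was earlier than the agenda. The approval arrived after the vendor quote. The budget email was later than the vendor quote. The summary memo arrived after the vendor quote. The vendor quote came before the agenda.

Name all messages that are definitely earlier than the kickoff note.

the approval, the calendar invite, the reply from legal, the vendor quote

Directly stated before the kickoff note: the calendar invite and the reply from legal.
The approval reaches the kickoff note via the approval → the calendar invite → the kickoff note.
The vendor quote reaches the kickoff note via the vendor quote → the approval → the calendar invite → the kickoff note.
No chain forces the follow-up (or any of the others) ahead of the kickoff note.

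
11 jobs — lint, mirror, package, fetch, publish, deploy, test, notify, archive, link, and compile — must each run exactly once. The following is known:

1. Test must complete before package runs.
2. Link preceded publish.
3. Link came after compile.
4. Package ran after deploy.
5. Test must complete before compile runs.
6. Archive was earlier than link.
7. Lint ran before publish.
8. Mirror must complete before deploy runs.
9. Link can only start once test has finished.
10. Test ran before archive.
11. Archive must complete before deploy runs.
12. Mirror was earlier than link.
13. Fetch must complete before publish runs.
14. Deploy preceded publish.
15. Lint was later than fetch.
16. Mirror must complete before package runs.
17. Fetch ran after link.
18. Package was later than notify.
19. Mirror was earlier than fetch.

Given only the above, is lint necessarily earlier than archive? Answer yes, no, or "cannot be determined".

no

Tracing the constraints gives archive → link → fetch → lint, so archive must come before lint.
That means lint cannot be before archive.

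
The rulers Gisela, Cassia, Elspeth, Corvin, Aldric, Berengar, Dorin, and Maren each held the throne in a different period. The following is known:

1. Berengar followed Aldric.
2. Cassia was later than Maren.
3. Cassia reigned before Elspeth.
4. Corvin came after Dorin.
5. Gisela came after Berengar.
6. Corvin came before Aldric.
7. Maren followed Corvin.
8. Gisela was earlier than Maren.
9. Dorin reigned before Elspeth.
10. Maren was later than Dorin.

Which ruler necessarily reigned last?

Every other ruler has a chain of constraints placing them before Elspeth, so Elspeth is last.

Elspeth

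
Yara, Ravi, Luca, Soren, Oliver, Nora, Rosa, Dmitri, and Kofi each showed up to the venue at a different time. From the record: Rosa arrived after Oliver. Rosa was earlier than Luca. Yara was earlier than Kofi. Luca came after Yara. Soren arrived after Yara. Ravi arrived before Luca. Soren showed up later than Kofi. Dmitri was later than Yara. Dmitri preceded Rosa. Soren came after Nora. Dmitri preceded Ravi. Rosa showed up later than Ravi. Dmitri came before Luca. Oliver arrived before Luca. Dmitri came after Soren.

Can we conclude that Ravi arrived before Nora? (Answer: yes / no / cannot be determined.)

Tracing the constraints gives Nora → Soren → Dmitri → Ravi, so Nora must come before Ravi.
That means Ravi cannot be before Nora.

no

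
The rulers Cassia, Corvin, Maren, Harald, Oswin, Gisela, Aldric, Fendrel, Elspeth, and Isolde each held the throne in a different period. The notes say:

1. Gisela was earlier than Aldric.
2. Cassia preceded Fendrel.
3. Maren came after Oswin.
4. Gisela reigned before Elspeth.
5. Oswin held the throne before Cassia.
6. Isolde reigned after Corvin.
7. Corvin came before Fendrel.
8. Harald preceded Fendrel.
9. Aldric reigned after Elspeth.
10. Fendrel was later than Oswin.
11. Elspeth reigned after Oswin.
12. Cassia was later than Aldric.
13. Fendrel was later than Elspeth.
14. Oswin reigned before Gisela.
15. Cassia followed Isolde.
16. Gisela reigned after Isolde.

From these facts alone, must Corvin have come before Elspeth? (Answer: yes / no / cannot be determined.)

yes

Chain the constraints: Corvin → Isolde → Gisela → Elspeth. Each link is directly stated, so Corvin comes before Elspeth.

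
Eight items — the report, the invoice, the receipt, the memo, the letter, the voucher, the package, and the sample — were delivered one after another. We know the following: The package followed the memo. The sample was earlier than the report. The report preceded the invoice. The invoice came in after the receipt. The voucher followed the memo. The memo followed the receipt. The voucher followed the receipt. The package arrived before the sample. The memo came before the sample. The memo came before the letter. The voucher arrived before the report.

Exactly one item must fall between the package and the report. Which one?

the sample

Tracing the constraints gives the package → the sample → the report, so the sample sits after the package and before the report.
No other item is forced both after the package and before the report.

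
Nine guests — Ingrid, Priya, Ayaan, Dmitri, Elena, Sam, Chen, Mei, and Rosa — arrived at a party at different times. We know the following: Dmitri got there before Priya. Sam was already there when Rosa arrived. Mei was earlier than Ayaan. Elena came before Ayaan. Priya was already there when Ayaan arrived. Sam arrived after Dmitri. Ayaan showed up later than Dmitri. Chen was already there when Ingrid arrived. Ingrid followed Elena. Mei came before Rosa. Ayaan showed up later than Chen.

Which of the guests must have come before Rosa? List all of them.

Dmitri, Mei, Sam

Directly stated before Rosa: Mei and Sam.
Dmitri reaches Rosa via Dmitri → Sam → Rosa.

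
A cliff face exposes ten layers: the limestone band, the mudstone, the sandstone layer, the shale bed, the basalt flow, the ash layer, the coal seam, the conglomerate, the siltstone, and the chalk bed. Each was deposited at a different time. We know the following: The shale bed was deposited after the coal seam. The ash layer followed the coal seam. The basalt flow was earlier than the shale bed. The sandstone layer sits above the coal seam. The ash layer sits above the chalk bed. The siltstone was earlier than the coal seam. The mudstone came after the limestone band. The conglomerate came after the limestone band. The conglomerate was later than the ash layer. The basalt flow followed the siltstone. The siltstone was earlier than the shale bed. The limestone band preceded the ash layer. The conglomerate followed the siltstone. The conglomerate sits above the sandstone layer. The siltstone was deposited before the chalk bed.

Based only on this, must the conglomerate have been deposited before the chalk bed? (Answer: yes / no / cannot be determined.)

Tracing the constraints gives the chalk bed → the ash layer → the conglomerate, so the chalk bed must come before the conglomerate.
That means the conglomerate cannot be before the chalk bed.

no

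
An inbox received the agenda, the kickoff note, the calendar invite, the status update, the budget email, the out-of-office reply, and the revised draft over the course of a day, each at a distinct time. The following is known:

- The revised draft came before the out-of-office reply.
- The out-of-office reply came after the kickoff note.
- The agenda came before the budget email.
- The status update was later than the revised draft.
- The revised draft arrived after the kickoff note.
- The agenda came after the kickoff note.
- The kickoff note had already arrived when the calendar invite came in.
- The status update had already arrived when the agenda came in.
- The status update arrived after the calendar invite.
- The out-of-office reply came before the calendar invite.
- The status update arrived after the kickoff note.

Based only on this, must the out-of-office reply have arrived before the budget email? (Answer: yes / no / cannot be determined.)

yes

Chain the constraints: the out-of-office reply → the calendar invite → the status update → the agenda → the budget email. Each link is directly stated, so the out-of-office reply comes before the budget email.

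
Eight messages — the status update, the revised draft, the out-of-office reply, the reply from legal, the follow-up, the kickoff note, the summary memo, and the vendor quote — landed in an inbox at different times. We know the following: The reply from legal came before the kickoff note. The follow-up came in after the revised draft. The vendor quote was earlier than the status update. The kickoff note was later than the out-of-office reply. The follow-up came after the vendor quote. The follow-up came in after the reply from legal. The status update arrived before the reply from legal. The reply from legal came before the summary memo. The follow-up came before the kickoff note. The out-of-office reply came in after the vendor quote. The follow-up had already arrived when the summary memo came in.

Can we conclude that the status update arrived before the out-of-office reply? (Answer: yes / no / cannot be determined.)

cannot be determined

No chain of stated constraints runs from the status update to the out-of-office reply, and none runs from the out-of-office reply to the status update either.
So the relative order of the status update and the out-of-office reply is not fixed by the given facts.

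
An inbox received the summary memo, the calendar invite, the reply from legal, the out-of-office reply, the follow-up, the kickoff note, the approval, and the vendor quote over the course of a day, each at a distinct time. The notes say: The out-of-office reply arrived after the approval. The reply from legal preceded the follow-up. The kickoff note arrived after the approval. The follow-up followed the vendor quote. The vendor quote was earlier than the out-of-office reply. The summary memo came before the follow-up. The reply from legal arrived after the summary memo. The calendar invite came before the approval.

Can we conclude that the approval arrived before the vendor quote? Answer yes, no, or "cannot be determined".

No chain of stated constraints runs from the approval to the vendor quote, and none runs from the vendor quote to the approval either.
So the relative order of the approval and the vendor quote is not fixed by the given facts.

cannot be determined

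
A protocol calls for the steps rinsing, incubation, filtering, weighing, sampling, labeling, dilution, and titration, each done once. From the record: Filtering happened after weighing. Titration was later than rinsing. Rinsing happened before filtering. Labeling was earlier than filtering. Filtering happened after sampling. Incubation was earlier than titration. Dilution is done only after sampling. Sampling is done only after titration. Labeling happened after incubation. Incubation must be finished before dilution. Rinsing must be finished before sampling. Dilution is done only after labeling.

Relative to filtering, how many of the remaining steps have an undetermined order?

Forced before filtering: incubation, labeling, rinsing, sampling, titration, and weighing.
That leaves dilution with no forced order relative to filtering — 1.

1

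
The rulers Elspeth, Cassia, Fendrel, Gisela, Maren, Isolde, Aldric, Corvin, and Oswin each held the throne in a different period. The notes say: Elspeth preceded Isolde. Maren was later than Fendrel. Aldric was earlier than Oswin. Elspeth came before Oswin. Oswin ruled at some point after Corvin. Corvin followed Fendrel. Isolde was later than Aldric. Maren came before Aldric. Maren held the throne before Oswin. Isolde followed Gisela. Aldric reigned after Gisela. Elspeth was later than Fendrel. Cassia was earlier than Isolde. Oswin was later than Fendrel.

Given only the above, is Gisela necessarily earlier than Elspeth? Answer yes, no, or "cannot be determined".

No chain of stated constraints runs from Gisela to Elspeth, and none runs from Elspeth to Gisela either.
So the relative order of Gisela and Elspeth is not fixed by the given facts.

cannot be determined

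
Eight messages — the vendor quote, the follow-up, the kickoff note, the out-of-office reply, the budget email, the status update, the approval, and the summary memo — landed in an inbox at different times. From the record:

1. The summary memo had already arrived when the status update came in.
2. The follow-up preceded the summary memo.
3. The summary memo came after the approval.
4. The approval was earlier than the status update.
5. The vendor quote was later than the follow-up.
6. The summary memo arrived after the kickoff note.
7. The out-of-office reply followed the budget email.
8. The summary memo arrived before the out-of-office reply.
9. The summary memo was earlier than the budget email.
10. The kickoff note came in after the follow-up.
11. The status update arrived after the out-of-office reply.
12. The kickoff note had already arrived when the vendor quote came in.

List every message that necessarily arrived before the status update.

Directly stated before the status update: the approval, the out-of-office reply, and the summary memo.
The budget email reaches the status update via the budget email → the out-of-office reply → the status update.
The follow-up reaches the status update via the follow-up → the summary memo → the status update.
The kickoff note reaches the status update via the kickoff note → the summary memo → the status update.

the approval, the budget email, the follow-up, the kickoff note, the out-of-office reply, the summary memo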